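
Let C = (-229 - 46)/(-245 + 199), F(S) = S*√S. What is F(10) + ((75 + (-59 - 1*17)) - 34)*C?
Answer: -9625/46 + 10*√10 ≈ -177.62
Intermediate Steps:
F(S) = S^(3/2)
C = 275/46 (C = -275/(-46) = -275*(-1/46) = 275/46 ≈ 5.9783)
F(10) + ((75 + (-59 - 1*17)) - 34)*C = 10^(3/2) + ((75 + (-59 - 1*17)) - 34)*(275/46) = 10*√10 + ((75 + (-59 - 17)) - 34)*(275/46) = 10*√10 + ((75 - 76) - 34)*(275/46) = 10*√10 + (-1 - 34)*(275/46) = 10*√10 - 35*275/46 = 10*√10 - 9625/46 = -9625/46 + 10*√10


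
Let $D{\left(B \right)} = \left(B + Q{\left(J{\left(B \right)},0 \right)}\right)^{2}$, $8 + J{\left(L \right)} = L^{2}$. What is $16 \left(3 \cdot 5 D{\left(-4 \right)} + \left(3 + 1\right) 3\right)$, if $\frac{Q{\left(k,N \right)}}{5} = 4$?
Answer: $61632$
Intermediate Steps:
$J{\left(L \right)} = -8 + L^{2}$
$Q{\left(k,N \right)} = 20$ ($Q{\left(k,N \right)} = 5 \cdot 4 = 20$)
$D{\left(B \right)} = \left(20 + B\right)^{2}$ ($D{\left(B \right)} = \left(B + 20\right)^{2} = \left(20 + B\right)^{2}$)
$16 \left(3 \cdot 5 D{\left(-4 \right)} + \left(3 + 1\right) 3\right) = 16 \left(3 \cdot 5 \left(20 - 4\right)^{2} + \left(3 + 1\right) 3\right) = 16 \left(15 \cdot 16^{2} + 4 \cdot 3\right) = 16 \left(15 \cdot 256 + 12\right) = 16 \left(3840 + 12\right) = 16 \cdot 3852 = 61632$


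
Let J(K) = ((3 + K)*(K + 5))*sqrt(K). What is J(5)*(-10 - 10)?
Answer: -1600*sqrt(5) ≈ -3577.7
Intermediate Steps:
J(K) = sqrt(K)*(3 + K)*(5 + K) (J(K) = ((3 + K)*(5 + K))*sqrt(K) = sqrt(K)*(3 + K)*(5 + K))
J(5)*(-10 - 10) = (sqrt(5)*(15 + 5**2 + 8*5))*(-10 - 10) = (sqrt(5)*(15 + 25 + 40))*(-20) = (sqrt(5)*80)*(-20) = (80*sqrt(5))*(-20) = -1600*sqrt(5)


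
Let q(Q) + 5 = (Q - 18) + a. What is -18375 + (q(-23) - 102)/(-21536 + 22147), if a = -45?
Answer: -11227318/611 ≈ -18375.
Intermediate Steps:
q(Q) = -68 + Q (q(Q) = -5 + ((Q - 18) - 45) = -5 + ((-18 + Q) - 45) = -5 + (-63 + Q) = -68 + Q)
-18375 + (q(-23) - 102)/(-21536 + 22147) = -18375 + ((-68 - 23) - 102)/(-21536 + 22147) = -18375 + (-91 - 102)/611 = -18375 - 193*1/611 = -18375 - 193/611 = -11227318/611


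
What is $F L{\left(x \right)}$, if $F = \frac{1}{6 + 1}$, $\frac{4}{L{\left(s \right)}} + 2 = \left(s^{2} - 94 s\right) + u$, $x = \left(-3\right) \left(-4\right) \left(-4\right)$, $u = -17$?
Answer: $\frac{4}{47579} \approx 8.4071 \cdot 10^{-5}$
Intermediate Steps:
$x = -48$ ($x = 12 \left(-4\right) = -48$)
$L{\left(s \right)} = \frac{4}{-19 + s^{2} - 94 s}$ ($L{\left(s \right)} = \frac{4}{-2 - \left(17 - s^{2} + 94 s\right)} = \frac{4}{-19 + s^{2} - 94 s}$)
$F = \frac{1}{7} \approx 0.14286$
$F L{\left(x \right)} = \frac{4 \frac{1}{-19 + \left(-48\right)^{2} - -4512}}{7} = \frac{4 \frac{1}{-19 + 2304 + 4512}}{7} = \frac{4 \cdot \frac{1}{6797}}{7} = \frac{1}{7} \cdot \frac{4}{6797} = \frac{4}{47579}$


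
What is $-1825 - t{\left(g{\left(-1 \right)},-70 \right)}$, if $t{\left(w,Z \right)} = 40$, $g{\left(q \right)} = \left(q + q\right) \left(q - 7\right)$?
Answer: $-1865$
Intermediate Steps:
$g{\left(q \right)} = 2 q \left(-7 + q\right)$
$-1825 - t{\left(g{\left(-1 \right)},-70 \right)} = -1825 - 40 = -1865$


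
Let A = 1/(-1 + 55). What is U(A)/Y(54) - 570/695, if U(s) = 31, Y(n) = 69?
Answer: -3557/9591 ≈ -0.37087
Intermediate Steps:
A = 1/54 ≈ 0.018519
U(A)/Y(54) - 570/695 = 31/69 - 570/695 = 31*(1/69) - 570*1/695 = 31/69 - 114/139 = -3557/9591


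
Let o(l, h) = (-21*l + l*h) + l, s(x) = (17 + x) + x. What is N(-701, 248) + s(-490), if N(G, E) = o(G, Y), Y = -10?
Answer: 20067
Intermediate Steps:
s(x) = 17 + 2*x
o(l, h) = -20*l + h*l (o(l, h) = (-21*l + h*l) + l = -20*l + h*l)
N(G, E) = -30*G (N(G, E) = G*(-20 - 10) = G*(-30) = -30*G)
N(-701, 248) + s(-490) = -30*(-701) + (17 + 2*(-490)) = 21030 + (17 - 980) = 21030 - 963 = 20067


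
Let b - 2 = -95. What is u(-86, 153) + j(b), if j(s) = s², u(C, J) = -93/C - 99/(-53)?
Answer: 39435585/4558 ≈ 8652.0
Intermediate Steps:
b = -93 (b = 2 - 95 = -93)
u(C, J) = 99/53 - 93/C (u(C, J) = -93/C - 99*(-1/53) = -93/C + 99/53 = 99/53 - 93/C)
u(-86, 153) + j(b) = (99/53 - 93/(-86)) + (-93)² = (99/53 - 93*(-1/86)) + 8649 = (99/53 + 93/86) + 8649 = 13443/4558 + 8649 = 39435585/4558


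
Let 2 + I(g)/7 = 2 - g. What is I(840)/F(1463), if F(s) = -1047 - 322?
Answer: 5880/1369 ≈ 4.2951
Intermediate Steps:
F(s) = -1369
I(g) = -7*g (I(g) = -14 + 7*(2 - g) = -14 + (14 - 7*g) = -7*g)
I(840)/F(1463) = -7*840/(-1369) = -5880*(-1/1369) = 5880/1369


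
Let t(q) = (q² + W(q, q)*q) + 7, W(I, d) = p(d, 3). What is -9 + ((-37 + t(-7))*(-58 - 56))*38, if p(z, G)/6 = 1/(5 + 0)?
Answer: -229641/5 ≈ -45928.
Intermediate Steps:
p(z, G) = 6/5 (p(z, G) = 6/(5 + 0) = 6/5)
W(I, d) = 6/5
t(q) = 7 + q² + 6*q/5 (t(q) = (q² + 6*q/5) + 7 = 7 + q² + 6*q/5)
-9 + ((-37 + t(-7))*(-58 - 56))*38 = -9 + ((-37 + (7 + (-7)² + (6/5)*(-7)))*(-58 - 56))*38 = -9 + ((-37 + (7 + 49 - 42/5))*(-114))*38 = -9 + ((-37 + 238/5)*(-114))*38 = -9 + ((53/5)*(-114))*38 = -9 - 6042/5*38 = -9 - 229596/5 = -229641/5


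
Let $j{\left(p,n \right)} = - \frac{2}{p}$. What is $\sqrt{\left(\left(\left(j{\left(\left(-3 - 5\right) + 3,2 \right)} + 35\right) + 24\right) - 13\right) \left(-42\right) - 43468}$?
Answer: $\frac{2 i \sqrt{283855}}{5} \approx 213.11 i$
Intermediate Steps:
$\sqrt{\left(\left(\left(j{\left(\left(-3 - 5\right) + 3,2 \right)} + 35\right) + 24\right) - 13\right) \left(-42\right) - 43468} = \sqrt{\left(\left(\left(- \frac{2}{\left(-3 - 5\right) + 3} + 35\right) + 24\right) - 13\right) \left(-42\right) - 43468} = \sqrt{\left(\left(\left(- \frac{2}{-8 + 3} + 35\right) + 24\right) - 13\right) \left(-42\right) - 43468} = \sqrt{\left(\left(\left(- \frac{2}{-5} + 35\right) + 24\right) - 13\right) \left(-42\right) - 43468} = \sqrt{\left(\left(\left(\left(-2\right) \left(- \frac{1}{5}\right) + 35\right) + 24\right) - 13\right) \left(-42\right) - 43468} = \sqrt{\left(\left(\left(\frac{2}{5} + 35\right) + 24\right) - 13\right) \left(-42\right) - 43468} = \sqrt{\left(\left(\frac{177}{5} + 24\right) - 13\right) \left(-42\right) - 43468} = \sqrt{\left(\frac{297}{5} - 13\right) \left(-42\right) - 43468} = \sqrt{\frac{232}{5} \left(-42\right) - 43468} = \sqrt{- \frac{9744}{5} - 43468} = \sqrt{- \frac{227084}{5}} = \frac{2 i \sqrt{283855}}{5}$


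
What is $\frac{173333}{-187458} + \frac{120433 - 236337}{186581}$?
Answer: $- \frac{54067776505}{34976101098} \approx -1.5458$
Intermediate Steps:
$\frac{173333}{-187458} + \frac{120433 - 236337}{186581} = 173333 \left(- \frac{1}{187458}\right) + \left(120433 - 236337\right) \frac{1}{186581} = - \frac{173333}{187458} - \frac{115904}{186581} = - \frac{54067776505}{34976101098}$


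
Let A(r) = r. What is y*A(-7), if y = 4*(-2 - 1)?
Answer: 84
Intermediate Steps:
y = -12 (y = 4*(-3) = -12)
y*A(-7) = -12*(-7) = 84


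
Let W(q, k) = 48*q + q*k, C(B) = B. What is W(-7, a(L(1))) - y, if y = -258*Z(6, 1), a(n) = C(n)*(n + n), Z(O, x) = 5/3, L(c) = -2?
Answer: 38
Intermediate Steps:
Z(O, x) = 5/3 (Z(O, x) = 5*(⅓) = 5/3)
a(n) = 2*n² (a(n) = n*(n + n) = n*(2*n) = 2*n²)
W(q, k) = 48*q + k*q
y = -430 (y = -258*5/3 = -430)
W(-7, a(L(1))) - y = -7*(48 + 2*(-2)²) - 1*(-430) = -7*(48 + 2*4) + 430 = -7*(48 + 8) + 430 = -7*56 + 430 = -392 + 430 = 38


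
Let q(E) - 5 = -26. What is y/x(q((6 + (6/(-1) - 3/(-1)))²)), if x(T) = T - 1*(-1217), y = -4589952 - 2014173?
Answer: -6604125/1196 ≈ -5521.8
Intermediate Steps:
q(E) = -21 (q(E) = 5 - 26 = -21)
y = -6604125
x(T) = 1217 + T (x(T) = T + 1217 = 1217 + T)
y/x(q((6 + (6/(-1) - 3/(-1)))²)) = -6604125/(1217 - 21) = -6604125/1196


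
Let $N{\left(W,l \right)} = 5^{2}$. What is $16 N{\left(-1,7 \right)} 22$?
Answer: $8800$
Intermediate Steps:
$N{\left(W,l \right)} = 25$
$16 N{\left(-1,7 \right)} 22 = 16 \cdot 25 \cdot 22 = 400 \cdot 22 = 8800$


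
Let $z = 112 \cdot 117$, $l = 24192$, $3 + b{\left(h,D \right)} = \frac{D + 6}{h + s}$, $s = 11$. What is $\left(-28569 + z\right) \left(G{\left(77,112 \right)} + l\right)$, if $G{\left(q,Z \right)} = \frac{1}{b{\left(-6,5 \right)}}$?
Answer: $- \frac{1496439795}{4} \approx -3.7411 \cdot 10^{8}$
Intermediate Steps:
$b{\left(h,D \right)} = -3 + \frac{6 + D}{11 + h}$ ($b{\left(h,D \right)} = -3 + \frac{D + 6}{h + 11} = -3 + \frac{6 + D}{11 + h}$)
$G{\left(q,Z \right)} = - \frac{5}{4}$ ($G{\left(q,Z \right)} = \frac{1}{\frac{1}{11 - 6} \left(-27 + 5 - -18\right)} = \frac{1}{\frac{1}{5} \left(-27 + 5 + 18\right)} = \frac{1}{\frac{1}{5} \left(-4\right)} = \frac{1}{- \frac{4}{5}} = - \frac{5}{4}$)
$z = 13104$
$\left(-28569 + z\right) \left(G{\left(77,112 \right)} + l\right) = \left(-28569 + 13104\right) \left(- \frac{5}{4} + 24192\right) = \left(-15465\right) \frac{96763}{4} = - \frac{1496439795}{4}$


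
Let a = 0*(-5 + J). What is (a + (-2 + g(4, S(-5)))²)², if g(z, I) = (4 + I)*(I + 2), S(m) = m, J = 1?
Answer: 1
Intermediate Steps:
g(z, I) = (2 + I)*(4 + I) (g(z, I) = (4 + I)*(2 + I) = (2 + I)*(4 + I))
a = 0 (a = 0*(-5 + 1) = 0*(-4) = 0)
(a + (-2 + g(4, S(-5)))²)² = (0 + (-2 + (8 + (-5)² + 6*(-5)))²)² = (0 + (-2 + (8 + 25 - 30))²)² = (0 + (-2 + 3)²)² = (0 + 1²)² = (0 + 1)² = 1² = 1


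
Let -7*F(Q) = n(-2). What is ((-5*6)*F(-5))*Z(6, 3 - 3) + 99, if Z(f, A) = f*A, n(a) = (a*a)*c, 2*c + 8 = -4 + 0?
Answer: 99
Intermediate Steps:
c = -6 (c = -4 + (-4 + 0)/2 = -4 + (½)*(-4) = -4 - 2 = -6)
n(a) = -6*a² (n(a) = (a*a)*(-6) = a²*(-6) = -6*a²)
Z(f, A) = A*f
F(Q) = 24/7 (F(Q) = -(-6)*(-2)²/7 = -(-6)*4/7 = -⅐*(-24) = 24/7)
((-5*6)*F(-5))*Z(6, 3 - 3) + 99 = (-5*6*(24/7))*((3 - 3)*6) + 99 = (-30*24/7)*(0*6) + 99 = -720/7*0 + 99 = 0 + 99 = 99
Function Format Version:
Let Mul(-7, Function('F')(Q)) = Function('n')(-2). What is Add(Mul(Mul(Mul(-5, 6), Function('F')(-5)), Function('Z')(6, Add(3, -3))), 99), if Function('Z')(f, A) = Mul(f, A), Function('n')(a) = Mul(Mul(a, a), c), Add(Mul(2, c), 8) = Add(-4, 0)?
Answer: 99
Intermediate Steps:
c = -6 (c = Add(-4, Mul(Rational(1, 2), Add(-4, 0))) = Add(-4, Mul(Rational(1, 2), -4)) = Add(-4, -2) = -6)
Function('n')(a) = Mul(-6, Pow(a, 2)) (Function('n')(a) = Mul(Mul(a, a), -6) = Mul(Pow(a, 2), -6) = Mul(-6, Pow(a, 2)))
Function('Z')(f, A) = Mul(A, f)
Function('F')(Q) = Rational(24, 7) (Function('F')(Q) = Mul(Rational(-1, 7), Mul(-6, Pow(-2, 2))) = Mul(Rational(-1, 7), Mul(-6, 4)) = Mul(Rational(-1, 7), -24) = Rational(24, 7))
Add(Mul(Mul(Mul(-5, 6), Function('F')(-5)), Function('Z')(6, Add(3, -3))), 99) = Add(Mul(Mul(Mul(-5, 6), Rational(24, 7)), Mul(Add(3, -3), 6)), 99) = Add(Mul(Mul(-30, Rational(24, 7)), Mul(0, 6)), 99) = Add(Mul(Rational(-720, 7), 0), 99) = Add(0, 99) = 99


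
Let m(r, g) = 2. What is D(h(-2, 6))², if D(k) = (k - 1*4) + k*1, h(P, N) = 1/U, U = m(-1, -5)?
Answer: 9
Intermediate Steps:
U = 2
h(P, N) = ½ (h(P, N) = 1/2 = ½)
D(k) = -4 + 2*k (D(k) = (k - 4) + k = (-4 + k) + k = -4 + 2*k)
D(h(-2, 6))² = (-4 + 2*(½))² = (-4 + 1)² = (-3)² = 9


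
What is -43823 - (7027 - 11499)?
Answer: -39351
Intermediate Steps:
-43823 - (7027 - 11499) = -43823 - 1*(-4472) = -43823 + 4472 = -39351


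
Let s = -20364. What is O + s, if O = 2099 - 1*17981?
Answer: -36246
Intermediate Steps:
O = -15882 (O = 2099 - 17981 = -15882)
O + s = -15882 - 20364 = -36246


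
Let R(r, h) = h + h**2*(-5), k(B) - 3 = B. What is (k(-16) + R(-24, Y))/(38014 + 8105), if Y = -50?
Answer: -12563/46119 ≈ -0.27240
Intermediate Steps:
k(B) = 3 + B
R(r, h) = h - 5*h**2
(k(-16) + R(-24, Y))/(38014 + 8105) = ((3 - 16) - 50*(1 - 5*(-50)))/(38014 + 8105) = (-13 - 50*(1 + 250))/46119 = (-13 - 50*251)*(1/46119) = (-13 - 12550)*(1/46119) = -12563*1/46119 = -12563/46119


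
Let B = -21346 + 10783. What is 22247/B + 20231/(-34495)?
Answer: -981110318/364370685 ≈ -2.6926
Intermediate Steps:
B = -10563
22247/B + 20231/(-34495) = 22247/(-10563) + 20231/(-34495) = 22247*(-1/10563) + 20231*(-1/34495) = -22247/10563 - 20231/34495 = -981110318/364370685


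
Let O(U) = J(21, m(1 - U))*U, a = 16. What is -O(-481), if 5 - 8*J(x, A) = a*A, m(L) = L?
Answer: -3707067/8 ≈ -4.6338e+5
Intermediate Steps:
J(x, A) = 5/8 - 2*A
O(U) = U*(-11/8 + 2*U) (O(U) = (5/8 - 2*(1 - U))*U = (5/8 + (-2 + 2*U))*U = (-11/8 + 2*U)*U = U*(-11/8 + 2*U))
-O(-481) = -(-481)*(-11 + 16*(-481))/8 = -(-481)*(-11 - 7696)/8 = -(-481)*(-7707)/8 = -1*3707067/8 = -3707067/8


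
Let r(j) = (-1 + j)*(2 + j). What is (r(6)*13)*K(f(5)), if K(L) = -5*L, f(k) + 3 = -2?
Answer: 13000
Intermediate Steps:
f(k) = -5 (f(k) = -3 - 2 = -5)
(r(6)*13)*K(f(5)) = ((-2 + 6 + 6**2)*13)*(-5*(-5)) = ((-2 + 6 + 36)*13)*25 = (40*13)*25 = 520*25 = 13000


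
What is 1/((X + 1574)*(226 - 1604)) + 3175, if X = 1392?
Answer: 12976694899/4087148 ≈ 3175.0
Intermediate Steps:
1/((X + 1574)*(226 - 1604)) + 3175 = 1/((1392 + 1574)*(226 - 1604)) + 3175 = 1/(2966*(-1378)) + 3175 = 1/(-4087148) + 3175 = -1/4087148 + 3175 = 12976694899/4087148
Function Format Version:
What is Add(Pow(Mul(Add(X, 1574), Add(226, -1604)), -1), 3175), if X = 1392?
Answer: Rational(12976694899, 4087148) ≈ 3175.0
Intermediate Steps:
Add(Pow(Mul(Add(X, 1574), Add(226, -1604)), -1), 3175) = Add(Pow(Mul(Add(1392, 1574), Add(226, -1604)), -1), 3175) = Add(Pow(Mul(2966, -1378), -1), 3175) = Add(Pow(-4087148, -1), 3175) = Add(Rational(-1, 4087148), 3175) = Rational(12976694899, 4087148)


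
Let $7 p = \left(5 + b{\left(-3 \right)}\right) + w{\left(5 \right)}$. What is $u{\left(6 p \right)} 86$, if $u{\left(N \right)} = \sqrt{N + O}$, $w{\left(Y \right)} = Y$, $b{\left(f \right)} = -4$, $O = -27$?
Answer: $\frac{258 i \sqrt{119}}{7} \approx 402.06 i$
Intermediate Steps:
$p = \frac{6}{7}$ ($p = \frac{\left(5 - 4\right) + 5}{7} = \frac{1 + 5}{7} = \frac{1}{7} \cdot 6 = \frac{6}{7} \approx 0.85714$)
$u{\left(N \right)} = \sqrt{-27 + N}$ ($u{\left(N \right)} = \sqrt{N - 27} = \sqrt{-27 + N}$)
$u{\left(6 p \right)} 86 = \sqrt{-27 + 6 \cdot \frac{6}{7}} \cdot 86 = \sqrt{-27 + \frac{36}{7}} \cdot 86 = \sqrt{- \frac{153}{7}} \cdot 86 = \frac{3 i \sqrt{119}}{7} \cdot 86 = \frac{258 i \sqrt{119}}{7}$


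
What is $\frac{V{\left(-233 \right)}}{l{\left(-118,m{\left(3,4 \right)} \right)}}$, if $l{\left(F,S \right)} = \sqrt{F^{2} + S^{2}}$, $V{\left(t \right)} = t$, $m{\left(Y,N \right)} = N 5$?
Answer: $- \frac{233 \sqrt{3581}}{7162} \approx -1.9468$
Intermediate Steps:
$m{\left(Y,N \right)} = 5 N$
$\frac{V{\left(-233 \right)}}{l{\left(-118,m{\left(3,4 \right)} \right)}} = - \frac{233}{\sqrt{\left(-118\right)^{2} + \left(5 \cdot 4\right)^{2}}} = - \frac{233}{\sqrt{13924 + 20^{2}}} = - \frac{233}{\sqrt{13924 + 400}} = - \frac{233}{\sqrt{14324}} = - \frac{233}{2 \sqrt{3581}} = - 233 \frac{\sqrt{3581}}{7162} = - \frac{233 \sqrt{3581}}{7162}$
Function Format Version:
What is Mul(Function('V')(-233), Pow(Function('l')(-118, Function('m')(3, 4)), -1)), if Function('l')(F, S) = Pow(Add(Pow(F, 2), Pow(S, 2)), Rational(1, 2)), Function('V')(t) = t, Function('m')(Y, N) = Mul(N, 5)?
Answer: Mul(Rational(-233, 7162), Pow(3581, Rational(1, 2))) ≈ -1.9468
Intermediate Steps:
Function('m')(Y, N) = Mul(5, N)
Mul(Function('V')(-233), Pow(Function('l')(-118, Function('m')(3, 4)), -1)) = Mul(-233, Pow(Pow(Add(Pow(-118, 2), Pow(Mul(5, 4), 2)), Rational(1, 2)), -1)) = Mul(-233, Pow(Pow(Add(13924, Pow(20, 2)), Rational(1, 2)), -1)) = Mul(-233, Pow(Pow(Add(13924, 400), Rational(1, 2)), -1)) = Mul(-233, Pow(Pow(14324, Rational(1, 2)), -1)) = Mul(-233, Pow(Mul(2, Pow(3581, Rational(1, 2))), -1)) = Mul(-233, Mul(Rational(1, 7162), Pow(3581, Rational(1, 2)))) = Mul(Rational(-233, 7162), Pow(3581, Rational(1, 2)))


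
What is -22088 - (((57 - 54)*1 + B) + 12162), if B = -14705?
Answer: -19548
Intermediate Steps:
-22088 - (((57 - 54)*1 + B) + 12162) = -22088 - (((57 - 54)*1 - 14705) + 12162) = -22088 - ((3*1 - 14705) + 12162) = -22088 - ((3 - 14705) + 12162) = -22088 - (-14702 + 12162) = -22088 - 1*(-2540) = -22088 + 2540 = -19548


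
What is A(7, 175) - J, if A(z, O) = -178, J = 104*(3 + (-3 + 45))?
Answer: -4858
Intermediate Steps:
J = 4680 (J = 104*(3 + 42) = 104*45 = 4680)
A(7, 175) - J = -178 - 1*4680 = -178 - 4680 = -4858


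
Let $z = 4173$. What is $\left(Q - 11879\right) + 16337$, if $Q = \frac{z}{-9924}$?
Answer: $\frac{14745673}{3308} \approx 4457.6$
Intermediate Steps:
$Q = - \frac{1391}{3308}$ ($Q = \frac{4173}{-9924} = 4173 \left(- \frac{1}{9924}\right) = - \frac{1391}{3308} \approx -0.4205$)
$\left(Q - 11879\right) + 16337 = \left(- \frac{1391}{3308} - 11879\right) + 16337 = - \frac{39297123}{3308} + 16337 = \frac{14745673}{3308}$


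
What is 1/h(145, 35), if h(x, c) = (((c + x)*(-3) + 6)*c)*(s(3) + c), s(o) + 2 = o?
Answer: -1/672840 ≈ -1.4862e-6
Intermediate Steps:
s(o) = -2 + o
h(x, c) = c*(1 + c)*(6 - 3*c - 3*x) (h(x, c) = (((c + x)*(-3) + 6)*c)*((-2 + 3) + c) = (((-3*c - 3*x) + 6)*c)*(1 + c) = ((6 - 3*c - 3*x)*c)*(1 + c) = (c*(6 - 3*c - 3*x))*(1 + c) = c*(1 + c)*(6 - 3*c - 3*x))
1/h(145, 35) = 1/(3*35*(2 + 35 - 1*145 - 1*35**2 - 1*35*145)) = 1/(3*35*(2 + 35 - 145 - 1*1225 - 5075)) = 1/(3*35*(2 + 35 - 145 - 1225 - 5075)) = 1/(3*35*(-6408)) = 1/(-672840) = -1/672840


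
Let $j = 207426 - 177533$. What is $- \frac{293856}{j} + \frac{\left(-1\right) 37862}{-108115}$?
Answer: $- \frac{30638432674}{3231881695} \approx -9.4801$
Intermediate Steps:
$j = 29893$ ($j = 207426 - 177533 = 29893$)
$- \frac{293856}{j} + \frac{\left(-1\right) 37862}{-108115} = - \frac{293856}{29893} + \frac{\left(-1\right) 37862}{-108115} = \left(-293856\right) \frac{1}{29893} - - \frac{37862}{108115} = - \frac{293856}{29893} + \frac{37862}{108115} = - \frac{30638432674}{3231881695}$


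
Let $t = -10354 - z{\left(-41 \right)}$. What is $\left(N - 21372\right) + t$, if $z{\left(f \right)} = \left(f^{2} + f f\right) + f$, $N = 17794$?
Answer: $-17253$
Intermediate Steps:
$z{\left(f \right)} = f + 2 f^{2}$ ($z{\left(f \right)} = \left(f^{2} + f^{2}\right) + f = 2 f^{2} + f = f + 2 f^{2}$)
$t = -13675$ ($t = -10354 - - 41 \left(1 + 2 \left(-41\right)\right) = -10354 - - 41 \left(1 - 82\right) = -10354 - \left(-41\right) \left(-81\right) = -10354 - 3321 = -13675$)
$\left(N - 21372\right) + t = \left(17794 - 21372\right) - 13675 = -3578 - 13675 = -17253$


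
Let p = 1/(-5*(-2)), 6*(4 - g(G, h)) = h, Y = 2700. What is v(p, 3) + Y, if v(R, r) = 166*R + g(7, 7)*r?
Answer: 27251/10 ≈ 2725.1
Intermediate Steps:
g(G, h) = 4 - h/6
p = 1/10 ≈ 0.10000
v(R, r) = 166*R + 17*r/6 (v(R, r) = 166*R + (4 - 1/6*7)*r = 166*R + (4 - 7/6)*r = 166*R + 17*r/6)
v(p, 3) + Y = (166*(1/10) + (17/6)*3) + 2700 = (83/5 + 17/2) + 2700 = 251/10 + 2700 = 27251/10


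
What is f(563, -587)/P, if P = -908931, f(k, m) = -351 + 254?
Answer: 97/908931 ≈ 0.00010672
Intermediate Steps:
f(k, m) = -97
f(563, -587)/P = -97/(-908931) = -97*(-1/908931) = 97/908931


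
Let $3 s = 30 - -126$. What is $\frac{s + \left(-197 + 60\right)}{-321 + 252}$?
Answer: $\frac{85}{69} \approx 1.2319$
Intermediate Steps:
$s = 52$ ($s = \frac{30 - -126}{3} = \frac{30 + 126}{3} = \frac{1}{3} \cdot 156 = 52$)
$\frac{s + \left(-197 + 60\right)}{-321 + 252} = \frac{52 + \left(-197 + 60\right)}{-321 + 252} = \frac{52 - 137}{-69} = \left(-85\right) \left(- \frac{1}{69}\right) = \frac{85}{69}$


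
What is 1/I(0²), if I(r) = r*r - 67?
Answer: -1/67 ≈ -0.014925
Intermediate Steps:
I(r) = -67 + r² (I(r) = r² - 67 = -67 + r²)
1/I(0²) = 1/(-67 + (0²)²) = 1/(-67 + 0²) = 1/(-67 + 0) = 1/(-67) = -1/67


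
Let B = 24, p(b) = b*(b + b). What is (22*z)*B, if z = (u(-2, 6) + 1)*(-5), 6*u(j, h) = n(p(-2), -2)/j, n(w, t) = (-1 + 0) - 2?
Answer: -3300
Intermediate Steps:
p(b) = 2*b**2 (p(b) = b*(2*b) = 2*b**2)
n(w, t) = -3 (n(w, t) = -1 - 2 = -3)
u(j, h) = -1/(2*j) (u(j, h) = (-3/j)/6 = -1/(2*j))
z = -25/4 (z = (-1/2/(-2) + 1)*(-5) = (-1/2*(-1/2) + 1)*(-5) = (1/4 + 1)*(-5) = (5/4)*(-5) = -25/4 ≈ -6.2500)
(22*z)*B = (22*(-25/4))*24 = -275/2*24 = -3300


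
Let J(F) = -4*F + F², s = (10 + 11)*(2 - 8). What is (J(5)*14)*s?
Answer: -8820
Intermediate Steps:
s = -126 (s = 21*(-6) = -126)
J(F) = F² - 4*F
(J(5)*14)*s = ((5*(-4 + 5))*14)*(-126) = ((5*1)*14)*(-126) = (5*14)*(-126) = 70*(-126) = -8820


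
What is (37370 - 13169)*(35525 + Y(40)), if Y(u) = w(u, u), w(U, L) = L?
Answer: 860708565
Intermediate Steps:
Y(u) = u
(37370 - 13169)*(35525 + Y(40)) = (37370 - 13169)*(35525 + 40) = 24201*35565 = 860708565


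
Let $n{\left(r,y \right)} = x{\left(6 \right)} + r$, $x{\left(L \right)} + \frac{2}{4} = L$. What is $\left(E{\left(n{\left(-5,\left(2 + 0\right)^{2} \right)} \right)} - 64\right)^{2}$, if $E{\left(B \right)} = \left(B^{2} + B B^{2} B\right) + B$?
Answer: $\frac{1022121}{256} \approx 3992.7$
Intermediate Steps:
$x{\left(L \right)} = - \frac{1}{2} + L$
$n{\left(r,y \right)} = \frac{11}{2} + r$ ($n{\left(r,y \right)} = \left(- \frac{1}{2} + 6\right) + r = \frac{11}{2} + r$)
$E{\left(B \right)} = B + B^{2} + B^{4}$ ($E{\left(B \right)} = \left(B^{2} + B^{3} B\right) + B = \left(B^{2} + B^{4}\right) + B = B + B^{2} + B^{4}$)
$\left(E{\left(n{\left(-5,\left(2 + 0\right)^{2} \right)} \right)} - 64\right)^{2} = \left(\left(\frac{11}{2} - 5\right) \left(1 + \left(\frac{11}{2} - 5\right) + \left(\frac{11}{2} - 5\right)^{3}\right) - 64\right)^{2} = \left(\frac{1 + \frac{1}{2} + \left(\frac{1}{2}\right)^{3}}{2} - 64\right)^{2} = \left(\frac{1 + \frac{1}{2} + \frac{1}{8}}{2} - 64\right)^{2} = \left(\frac{1}{2} \cdot \frac{13}{8} - 64\right)^{2} = \left(\frac{13}{16} - 64\right)^{2} = \left(- \frac{1011}{16}\right)^{2} = \frac{1022121}{256}$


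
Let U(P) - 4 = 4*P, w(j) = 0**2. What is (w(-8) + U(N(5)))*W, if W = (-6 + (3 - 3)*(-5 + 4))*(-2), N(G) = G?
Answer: 288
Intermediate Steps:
w(j) = 0
U(P) = 4 + 4*P
W = 12 (W = (-6 + 0*(-1))*(-2) = (-6 + 0)*(-2) = -6*(-2) = 12)
(w(-8) + U(N(5)))*W = (0 + (4 + 4*5))*12 = (0 + (4 + 20))*12 = (0 + 24)*12 = 24*12 = 288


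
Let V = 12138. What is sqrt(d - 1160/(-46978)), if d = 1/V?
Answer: sqrt(6968439772602)/16771146 ≈ 0.15740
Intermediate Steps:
d = 1/12138 ≈ 8.2386e-5
sqrt(d - 1160/(-46978)) = sqrt(1/12138 - 1160/(-46978)) = sqrt(1/12138 - 1160*(-1/46978)) = sqrt(1/12138 + 580/23489) = sqrt(7063529/285109482) = sqrt(6968439772602)/16771146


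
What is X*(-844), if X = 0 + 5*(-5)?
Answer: 21100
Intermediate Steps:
X = -25 (X = 0 - 25 = -25)
X*(-844) = -25*(-844) = 21100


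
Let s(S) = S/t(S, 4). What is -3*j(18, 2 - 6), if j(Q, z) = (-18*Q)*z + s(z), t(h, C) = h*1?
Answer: -3891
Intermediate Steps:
t(h, C) = h
s(S) = 1 (s(S) = S/S = 1)
j(Q, z) = 1 - 18*Q*z (j(Q, z) = (-18*Q)*z + 1 = -18*Q*z + 1 = 1 - 18*Q*z)
-3*j(18, 2 - 6) = -3*(1 - 18*18*(2 - 6)) = -3*(1 - 18*18*(-4)) = -3*(1 + 1296) = -3*1297 = -3891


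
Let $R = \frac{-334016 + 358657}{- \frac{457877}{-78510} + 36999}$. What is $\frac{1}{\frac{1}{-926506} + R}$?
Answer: $\frac{2691730970021702}{1792383091255093} \approx 1.5018$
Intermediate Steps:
$R = \frac{1934564910}{2905249367}$ ($R = \frac{24641}{\left(-457877\right) \left(- \frac{1}{78510}\right) + 36999} = \frac{24641}{\frac{457877}{78510} + 36999} = \frac{24641}{\frac{2905249367}{78510}} = 24641 \cdot \frac{78510}{2905249367} = \frac{1934564910}{2905249367} \approx 0.66589$)
$\frac{1}{\frac{1}{-926506} + R} = \frac{1}{\frac{1}{-926506} + \frac{1934564910}{2905249367}} = \frac{1}{- \frac{1}{926506} + \frac{1934564910}{2905249367}} = \frac{1}{\frac{1792383091255093}{2691730970021702}} = \frac{2691730970021702}{1792383091255093}$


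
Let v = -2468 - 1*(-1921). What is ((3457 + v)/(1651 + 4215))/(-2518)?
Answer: -1455/7385294 ≈ -0.00019701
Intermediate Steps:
v = -547 (v = -2468 + 1921 = -547)
((3457 + v)/(1651 + 4215))/(-2518) = ((3457 - 547)/(1651 + 4215))/(-2518) = (2910/5866)*(-1/2518) = (2910*(1/5866))*(-1/2518) = (1455/2933)*(-1/2518) = -1455/7385294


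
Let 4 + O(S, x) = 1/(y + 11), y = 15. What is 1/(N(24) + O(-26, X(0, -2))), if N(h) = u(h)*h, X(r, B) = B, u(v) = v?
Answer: 26/14873 ≈ 0.0017481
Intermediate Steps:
O(S, x) = -103/26 (O(S, x) = -4 + 1/(15 + 11) = -4 + 1/26 = -103/26)
N(h) = h² (N(h) = h*h = h²)
1/(N(24) + O(-26, X(0, -2))) = 1/(24² - 103/26) = 1/(576 - 103/26) = 1/(14873/26) = 26/14873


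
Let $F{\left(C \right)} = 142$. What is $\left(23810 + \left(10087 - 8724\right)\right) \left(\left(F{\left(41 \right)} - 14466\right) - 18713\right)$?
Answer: $-831640401$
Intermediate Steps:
$\left(23810 + \left(10087 - 8724\right)\right) \left(\left(F{\left(41 \right)} - 14466\right) - 18713\right) = \left(23810 + \left(10087 - 8724\right)\right) \left(\left(142 - 14466\right) - 18713\right) = \left(23810 + 1363\right) \left(-14324 - 18713\right) = 25173 \left(-33037\right) = -831640401$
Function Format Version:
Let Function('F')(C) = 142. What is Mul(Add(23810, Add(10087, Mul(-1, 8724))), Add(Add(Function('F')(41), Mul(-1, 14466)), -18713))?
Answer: -831640401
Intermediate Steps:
Mul(Add(23810, Add(10087, Mul(-1, 8724))), Add(Add(Function('F')(41), Mul(-1, 14466)), -18713)) = Mul(Add(23810, Add(10087, Mul(-1, 8724))), Add(Add(142, Mul(-1, 14466)), -18713)) = Mul(Add(23810, Add(10087, -8724)), Add(Add(142, -14466), -18713)) = Mul(Add(23810, 1363), Add(-14324, -18713)) = Mul(25173, -33037) = -831640401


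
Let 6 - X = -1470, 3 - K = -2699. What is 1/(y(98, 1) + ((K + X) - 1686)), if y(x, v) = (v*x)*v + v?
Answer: 1/2591 ≈ 0.00038595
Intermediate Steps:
K = 2702 (K = 3 - 1*(-2699) = 3 + 2699 = 2702)
y(x, v) = v + x*v² (y(x, v) = x*v² + v = v + x*v²)
X = 1476 (X = 6 - 1*(-1470) = 6 + 1470 = 1476)
1/(y(98, 1) + ((K + X) - 1686)) = 1/(1*(1 + 1*98) + ((2702 + 1476) - 1686)) = 1/(1*(1 + 98) + (4178 - 1686)) = 1/(1*99 + 2492) = 1/(99 + 2492) = 1/2591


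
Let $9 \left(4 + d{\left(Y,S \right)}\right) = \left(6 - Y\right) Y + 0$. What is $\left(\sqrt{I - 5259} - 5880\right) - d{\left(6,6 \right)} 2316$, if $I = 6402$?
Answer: $3384 + 3 \sqrt{127} \approx 3417.8$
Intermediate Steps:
$d{\left(Y,S \right)} = -4 + \frac{Y \left(6 - Y\right)}{9}$ ($d{\left(Y,S \right)} = -4 + \frac{\left(6 - Y\right) Y + 0}{9} = -4 + \frac{Y \left(6 - Y\right) + 0}{9} = -4 + \frac{Y \left(6 - Y\right)}{9}$)
$\left(\sqrt{I - 5259} - 5880\right) - d{\left(6,6 \right)} 2316 = \left(\sqrt{6402 - 5259} - 5880\right) - \left(-4 - \frac{6^{2}}{9} + \frac{2}{3} \cdot 6\right) 2316 = \left(\sqrt{1143} - 5880\right) - \left(-4 - 4 + 4\right) 2316 = \left(3 \sqrt{127} - 5880\right) - \left(-4 - 4 + 4\right) 2316 = \left(-5880 + 3 \sqrt{127}\right) - \left(-4\right) 2316 = \left(-5880 + 3 \sqrt{127}\right) - -9264 = \left(-5880 + 3 \sqrt{127}\right) + 9264 = 3384 + 3 \sqrt{127}$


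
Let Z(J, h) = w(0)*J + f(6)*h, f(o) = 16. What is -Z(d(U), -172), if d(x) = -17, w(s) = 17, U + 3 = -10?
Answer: 3041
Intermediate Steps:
U = -13 (U = -3 - 10 = -13)
Z(J, h) = 16*h + 17*J (Z(J, h) = 17*J + 16*h = 16*h + 17*J)
-Z(d(U), -172) = -(16*(-172) + 17*(-17)) = -(-2752 - 289) = -1*(-3041) = 3041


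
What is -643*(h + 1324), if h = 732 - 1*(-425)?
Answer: -1595283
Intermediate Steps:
h = 1157 (h = 732 + 425 = 1157)
-643*(h + 1324) = -643*(1157 + 1324) = -643*2481 = -1595283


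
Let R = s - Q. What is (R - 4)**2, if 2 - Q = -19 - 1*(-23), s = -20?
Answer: 484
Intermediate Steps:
Q = -2 (Q = 2 - (-19 - 1*(-23)) = 2 - (-19 + 23) = 2 - 1*4 = 2 - 4 = -2)
R = -18 (R = -20 - 1*(-2) = -20 + 2 = -18)
(R - 4)**2 = (-18 - 4)**2 = (-22)**2 = 484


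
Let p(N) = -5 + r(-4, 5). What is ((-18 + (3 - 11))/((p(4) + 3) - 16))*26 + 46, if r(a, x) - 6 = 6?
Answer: 476/3 ≈ 158.67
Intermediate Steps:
r(a, x) = 12 (r(a, x) = 6 + 6 = 12)
p(N) = 7 (p(N) = -5 + 12 = 7)
((-18 + (3 - 11))/((p(4) + 3) - 16))*26 + 46 = ((-18 + (3 - 11))/((7 + 3) - 16))*26 + 46 = ((-18 - 8)/(10 - 16))*26 + 46 = -26/(-6)*26 + 46 = -26*(-1/6)*26 + 46 = (13/3)*26 + 46 = 338/3 + 46 = 476/3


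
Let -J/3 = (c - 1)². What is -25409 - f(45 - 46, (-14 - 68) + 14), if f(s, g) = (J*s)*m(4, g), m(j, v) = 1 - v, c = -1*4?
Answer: -30584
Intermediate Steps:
c = -4
J = -75 (J = -3*(-4 - 1)² = -3*(-5)² = -3*25 = -75)
f(s, g) = -75*s*(1 - g) (f(s, g) = (-75*s)*(1 - g) = -75*s*(1 - g))
-25409 - f(45 - 46, (-14 - 68) + 14) = -25409 - 75*(45 - 46)*(-1 + ((-14 - 68) + 14)) = -25409 - 75*(-1)*(-1 + (-82 + 14)) = -25409 - 75*(-1)*(-1 - 68) = -25409 - 75*(-1)*(-69) = -25409 - 1*5175 = -25409 - 5175 = -30584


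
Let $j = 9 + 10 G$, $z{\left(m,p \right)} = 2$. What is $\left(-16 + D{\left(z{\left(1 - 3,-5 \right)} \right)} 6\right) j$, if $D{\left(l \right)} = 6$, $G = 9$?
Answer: $1980$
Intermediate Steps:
$j = 99$ ($j = 9 + 10 \cdot 9 = 9 + 90 = 99$)
$\left(-16 + D{\left(z{\left(1 - 3,-5 \right)} \right)} 6\right) j = \left(-16 + 6 \cdot 6\right) 99 = \left(-16 + 36\right) 99 = 20 \cdot 99 = 1980$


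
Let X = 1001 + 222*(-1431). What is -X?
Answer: 316681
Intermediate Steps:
X = -316681 (X = 1001 - 317682 = -316681)
-X = -1*(-316681) = 316681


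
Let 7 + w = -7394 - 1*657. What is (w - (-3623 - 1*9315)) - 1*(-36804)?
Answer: 41684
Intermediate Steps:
w = -8058 (w = -7 + (-7394 - 1*657) = -7 + (-7394 - 657) = -7 - 8051 = -8058)
(w - (-3623 - 1*9315)) - 1*(-36804) = (-8058 - (-3623 - 1*9315)) - 1*(-36804) = (-8058 - (-3623 - 9315)) + 36804 = (-8058 - 1*(-12938)) + 36804 = (-8058 + 12938) + 36804 = 4880 + 36804 = 41684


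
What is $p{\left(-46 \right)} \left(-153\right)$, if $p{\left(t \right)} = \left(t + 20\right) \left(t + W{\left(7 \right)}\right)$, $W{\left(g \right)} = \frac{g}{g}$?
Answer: $-179010$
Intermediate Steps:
$W{\left(g \right)} = 1$
$p{\left(t \right)} = \left(1 + t\right) \left(20 + t\right)$ ($p{\left(t \right)} = \left(t + 20\right) \left(t + 1\right) = \left(20 + t\right) \left(1 + t\right) = \left(1 + t\right) \left(20 + t\right)$)
$p{\left(-46 \right)} \left(-153\right) = \left(20 + \left(-46\right)^{2} + 21 \left(-46\right)\right) \left(-153\right) = \left(20 + 2116 - 966\right) \left(-153\right) = 1170 \left(-153\right) = -179010$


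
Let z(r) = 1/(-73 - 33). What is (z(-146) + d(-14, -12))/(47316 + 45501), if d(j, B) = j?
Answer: -165/1093178 ≈ -0.00015094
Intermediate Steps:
z(r) = -1/106 (z(r) = 1/(-106) = -1/106)
(z(-146) + d(-14, -12))/(47316 + 45501) = (-1/106 - 14)/(47316 + 45501) = -1485/106/92817 = -1485/106*1/92817 = -165/1093178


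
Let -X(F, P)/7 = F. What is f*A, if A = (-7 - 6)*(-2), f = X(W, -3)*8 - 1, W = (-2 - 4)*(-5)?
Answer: -43706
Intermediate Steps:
W = 30 (W = -6*(-5) = 30)
X(F, P) = -7*F
f = -1681 (f = -7*30*8 - 1 = -210*8 - 1 = -1680 - 1 = -1681)
A = 26 (A = -13*(-2) = 26)
f*A = -1681*26 = -43706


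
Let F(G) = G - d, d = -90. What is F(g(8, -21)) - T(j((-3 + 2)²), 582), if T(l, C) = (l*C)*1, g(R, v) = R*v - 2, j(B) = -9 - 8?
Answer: 9814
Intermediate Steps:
j(B) = -17
g(R, v) = -2 + R*v
T(l, C) = C*l (T(l, C) = (C*l)*1 = C*l)
F(G) = 90 + G (F(G) = G - 1*(-90) = G + 90 = 90 + G)
F(g(8, -21)) - T(j((-3 + 2)²), 582) = (90 + (-2 + 8*(-21))) - 582*(-17) = (90 + (-2 - 168)) - 1*(-9894) = (90 - 170) + 9894 = -80 + 9894 = 9814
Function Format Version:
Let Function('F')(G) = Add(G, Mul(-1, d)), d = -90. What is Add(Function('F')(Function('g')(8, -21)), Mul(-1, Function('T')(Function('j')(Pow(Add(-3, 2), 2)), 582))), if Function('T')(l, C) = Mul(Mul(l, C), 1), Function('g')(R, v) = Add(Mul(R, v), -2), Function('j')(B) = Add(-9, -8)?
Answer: 9814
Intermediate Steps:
Function('j')(B) = -17
Function('g')(R, v) = Add(-2, Mul(R, v))
Function('T')(l, C) = Mul(C, l) (Function('T')(l, C) = Mul(Mul(C, l), 1) = Mul(C, l))
Function('F')(G) = Add(90, G) (Function('F')(G) = Add(G, Mul(-1, -90)) = Add(G, 90) = Add(90, G))
Add(Function('F')(Function('g')(8, -21)), Mul(-1, Function('T')(Function('j')(Pow(Add(-3, 2), 2)), 582))) = Add(Add(90, Add(-2, Mul(8, -21))), Mul(-1, Mul(582, -17))) = Add(Add(90, Add(-2, -168)), Mul(-1, -9894)) = Add(Add(90, -170), 9894) = Add(-80, 9894) = 9814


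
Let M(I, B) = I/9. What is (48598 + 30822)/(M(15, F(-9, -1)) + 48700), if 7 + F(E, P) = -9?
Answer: 47652/29221 ≈ 1.6307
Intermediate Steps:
F(E, P) = -16 (F(E, P) = -7 - 9 = -16)
M(I, B) = I/9 (M(I, B) = I*(⅑) = I/9)
(48598 + 30822)/(M(15, F(-9, -1)) + 48700) = (48598 + 30822)/((⅑)*15 + 48700) = 79420/(5/3 + 48700) = 79420/(146105/3) = 79420*(3/146105) = 47652/29221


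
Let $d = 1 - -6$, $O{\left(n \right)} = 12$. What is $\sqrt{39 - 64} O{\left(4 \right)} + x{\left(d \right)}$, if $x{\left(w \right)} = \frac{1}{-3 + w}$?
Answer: $\frac{1}{4} + 60 i \approx 0.25 + 60.0 i$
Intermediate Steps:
$d = 7$ ($d = 1 + 6 = 7$)
$\sqrt{39 - 64} O{\left(4 \right)} + x{\left(d \right)} = \sqrt{39 - 64} \cdot 12 + \frac{1}{-3 + 7} = \sqrt{-25} \cdot 12 + \frac{1}{4} = 5 i 12 + \frac{1}{4} = 60 i + \frac{1}{4} = \frac{1}{4} + 60 i$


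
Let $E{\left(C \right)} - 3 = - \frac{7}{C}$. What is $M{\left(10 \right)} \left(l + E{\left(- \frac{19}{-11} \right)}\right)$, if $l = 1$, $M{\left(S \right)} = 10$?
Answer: $- \frac{10}{19} \approx -0.52632$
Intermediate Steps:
$E{\left(C \right)} = 3 - \frac{7}{C}$
$M{\left(10 \right)} \left(l + E{\left(- \frac{19}{-11} \right)}\right) = 10 \left(1 + \left(3 - \frac{7}{\left(-19\right) \frac{1}{-11}}\right)\right) = 10 \left(1 + \left(3 - \frac{7}{\left(-19\right) \left(- \frac{1}{11}\right)}\right)\right) = 10 \left(1 + \left(3 - \frac{7}{\frac{19}{11}}\right)\right) = 10 \left(1 + \left(3 - \frac{77}{19}\right)\right) = 10 \left(1 - \frac{20}{19}\right) = 10 \left(- \frac{1}{19}\right) = - \frac{10}{19}$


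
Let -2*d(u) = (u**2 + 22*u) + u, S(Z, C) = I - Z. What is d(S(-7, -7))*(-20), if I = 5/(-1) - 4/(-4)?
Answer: 780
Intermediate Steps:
I = -4 (I = 5*(-1) - 4*(-1/4) = -5 + 1 = -4)
S(Z, C) = -4 - Z
d(u) = -23*u/2 - u**2/2 (d(u) = -((u**2 + 22*u) + u)/2 = -(u**2 + 23*u)/2 = -23*u/2 - u**2/2)
d(S(-7, -7))*(-20) = -(-4 - 1*(-7))*(23 + (-4 - 1*(-7)))/2*(-20) = -(-4 + 7)*(23 + (-4 + 7))/2*(-20) = -1/2*3*(23 + 3)*(-20) = -1/2*3*26*(-20) = -39*(-20) = 780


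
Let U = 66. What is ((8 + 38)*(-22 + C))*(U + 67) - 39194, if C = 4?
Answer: -149318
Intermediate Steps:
((8 + 38)*(-22 + C))*(U + 67) - 39194 = ((8 + 38)*(-22 + 4))*(66 + 67) - 39194 = (46*(-18))*133 - 39194 = -828*133 - 39194 = -110124 - 39194 = -149318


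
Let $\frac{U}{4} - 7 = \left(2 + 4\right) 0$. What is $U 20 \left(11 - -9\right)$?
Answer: $11200$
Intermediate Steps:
$U = 28$ ($U = 28 + 4 \left(2 + 4\right) 0 = 28 + 4 \cdot 6 \cdot 0 = 28 + 4 \cdot 0 = 28 + 0 = 28$)
$U 20 \left(11 - -9\right) = 28 \cdot 20 \left(11 - -9\right) = 560 \left(11 + 9\right) = 560 \cdot 20 = 11200$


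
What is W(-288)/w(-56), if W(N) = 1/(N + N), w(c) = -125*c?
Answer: -1/4032000 ≈ -2.4802e-7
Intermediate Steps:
W(N) = 1/(2*N)
W(-288)/w(-56) = ((1/2)/(-288))/((-125*(-56))) = ((1/2)*(-1/288))/7000 = -1/576*1/7000 = -1/4032000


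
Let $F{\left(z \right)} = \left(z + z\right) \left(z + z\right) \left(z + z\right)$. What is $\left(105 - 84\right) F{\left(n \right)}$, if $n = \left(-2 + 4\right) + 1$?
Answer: $4536$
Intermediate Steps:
$n = 3$ ($n = 2 + 1 = 3$)
$F{\left(z \right)} = 8 z^{3}$ ($F{\left(z \right)} = 2 z 2 z 2 z = 2 z 4 z^{2} = 8 z^{3}$)
$\left(105 - 84\right) F{\left(n \right)} = \left(105 - 84\right) 8 \cdot 3^{3} = 21 \cdot 8 \cdot 27 = 21 \cdot 216 = 4536$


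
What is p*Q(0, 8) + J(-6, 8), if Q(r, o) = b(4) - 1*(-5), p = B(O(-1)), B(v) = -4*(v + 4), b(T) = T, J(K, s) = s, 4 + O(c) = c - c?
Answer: 8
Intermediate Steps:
O(c) = -4 (O(c) = -4 + (c - c) = -4 + 0 = -4)
B(v) = -16 - 4*v (B(v) = -4*(4 + v) = -16 - 4*v)
p = 0 (p = -16 - 4*(-4) = -16 + 16 = 0)
Q(r, o) = 9 (Q(r, o) = 4 - 1*(-5) = 4 + 5 = 9)
p*Q(0, 8) + J(-6, 8) = 0*9 + 8 = 0 + 8 = 8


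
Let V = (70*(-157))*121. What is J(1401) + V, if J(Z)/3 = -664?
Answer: -1331782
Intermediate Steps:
J(Z) = -1992 (J(Z) = 3*(-664) = -1992)
V = -1329790 (V = -10990*121 = -1329790)
J(1401) + V = -1992 - 1329790 = -1331782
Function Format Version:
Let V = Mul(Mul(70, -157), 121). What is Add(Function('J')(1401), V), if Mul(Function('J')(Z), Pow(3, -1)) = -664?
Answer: -1331782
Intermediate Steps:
Function('J')(Z) = -1992 (Function('J')(Z) = Mul(3, -664) = -1992)
V = -1329790 (V = Mul(-10990, 121) = -1329790)
Add(Function('J')(1401), V) = Add(-1992, -1329790) = -1331782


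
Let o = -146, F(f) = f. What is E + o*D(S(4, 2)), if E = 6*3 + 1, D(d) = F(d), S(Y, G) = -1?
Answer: 165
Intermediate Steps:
D(d) = d
E = 19 (E = 18 + 1 = 19)
E + o*D(S(4, 2)) = 19 - 146*(-1) = 19 + 146 = 165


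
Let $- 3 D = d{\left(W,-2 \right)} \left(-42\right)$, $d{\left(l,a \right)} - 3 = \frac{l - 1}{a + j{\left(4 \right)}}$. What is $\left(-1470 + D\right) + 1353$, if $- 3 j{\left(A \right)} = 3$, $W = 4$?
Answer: $-89$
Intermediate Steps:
$j{\left(A \right)} = -1$ ($j{\left(A \right)} = \left(- \frac{1}{3}\right) 3 = -1$)
$d{\left(l,a \right)} = 3 + \frac{-1 + l}{-1 + a}$ ($d{\left(l,a \right)} = 3 + \frac{l - 1}{a - 1} = 3 + \frac{-1 + l}{-1 + a}$)
$D = 28$ ($D = - \frac{\frac{-4 + 4 + 3 \left(-2\right)}{-1 - 2} \left(-42\right)}{3} = - \frac{\frac{-4 + 4 - 6}{-3} \left(-42\right)}{3} = - \frac{\left(- \frac{1}{3}\right) \left(-6\right) \left(-42\right)}{3} = - \frac{2 \left(-42\right)}{3} = \left(- \frac{1}{3}\right) \left(-84\right) = 28$)
$\left(-1470 + D\right) + 1353 = \left(-1470 + 28\right) + 1353 = -1442 + 1353 = -89$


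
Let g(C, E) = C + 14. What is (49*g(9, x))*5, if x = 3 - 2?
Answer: 5635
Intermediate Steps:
x = 1
g(C, E) = 14 + C
(49*g(9, x))*5 = (49*(14 + 9))*5 = (49*23)*5 = 1127*5 = 5635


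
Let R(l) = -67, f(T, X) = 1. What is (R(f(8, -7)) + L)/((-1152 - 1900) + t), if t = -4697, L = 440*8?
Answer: -1151/2583 ≈ -0.44561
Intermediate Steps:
L = 3520
(R(f(8, -7)) + L)/((-1152 - 1900) + t) = (-67 + 3520)/((-1152 - 1900) - 4697) = 3453/(-3052 - 4697) = 3453/(-7749) = 3453*(-1/7749) = -1151/2583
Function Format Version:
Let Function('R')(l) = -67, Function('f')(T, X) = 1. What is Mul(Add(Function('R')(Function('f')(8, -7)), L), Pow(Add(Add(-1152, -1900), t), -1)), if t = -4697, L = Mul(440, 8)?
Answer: Rational(-1151, 2583) ≈ -0.44561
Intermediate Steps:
L = 3520
Mul(Add(Function('R')(Function('f')(8, -7)), L), Pow(Add(Add(-1152, -1900), t), -1)) = Mul(Add(-67, 3520), Pow(Add(Add(-1152, -1900), -4697), -1)) = Mul(3453, Pow(Add(-3052, -4697), -1)) = Mul(3453, Pow(-7749, -1)) = Mul(3453, Rational(-1, 7749)) = Rational(-1151, 2583)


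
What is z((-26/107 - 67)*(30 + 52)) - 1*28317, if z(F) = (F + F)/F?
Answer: -28315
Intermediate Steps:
z(F) = 2 (z(F) = (2*F)/F = 2)
z((-26/107 - 67)*(30 + 52)) - 1*28317 = 2 - 1*28317 = 2 - 28317 = -28315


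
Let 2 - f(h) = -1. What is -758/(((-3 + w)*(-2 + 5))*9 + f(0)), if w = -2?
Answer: 379/66 ≈ 5.7424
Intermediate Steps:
f(h) = 3 (f(h) = 2 - 1*(-1) = 2 + 1 = 3)
-758/(((-3 + w)*(-2 + 5))*9 + f(0)) = -758/(((-3 - 2)*(-2 + 5))*9 + 3) = -758/(-5*3*9 + 3) = -758/(-15*9 + 3) = -758/(-135 + 3) = -758/(-132) = -758*(-1/132) = 379/66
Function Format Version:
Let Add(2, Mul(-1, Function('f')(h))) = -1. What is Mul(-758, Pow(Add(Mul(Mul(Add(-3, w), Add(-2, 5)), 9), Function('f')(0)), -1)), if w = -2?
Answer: Rational(379, 66) ≈ 5.7424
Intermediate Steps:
Function('f')(h) = 3 (Function('f')(h) = Add(2, Mul(-1, -1)) = Add(2, 1) = 3)
Mul(-758, Pow(Add(Mul(Mul(Add(-3, w), Add(-2, 5)), 9), Function('f')(0)), -1)) = Mul(-758, Pow(Add(Mul(Mul(Add(-3, -2), Add(-2, 5)), 9), 3), -1)) = Mul(-758, Pow(Add(Mul(Mul(-5, 3), 9), 3), -1)) = Mul(-758, Pow(Add(Mul(-15, 9), 3), -1)) = Mul(-758, Pow(Add(-135, 3), -1)) = Mul(-758, Pow(-132, -1)) = Mul(-758, Rational(-1, 132)) = Rational(379, 66)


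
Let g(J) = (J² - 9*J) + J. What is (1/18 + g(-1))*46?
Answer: 3749/9 ≈ 416.56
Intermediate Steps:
g(J) = J² - 8*J
(1/18 + g(-1))*46 = (1/18 - (-8 - 1))*46 = (1/18 - 1*(-9))*46 = (1/18 + 9)*46 = (163/18)*46 = 3749/9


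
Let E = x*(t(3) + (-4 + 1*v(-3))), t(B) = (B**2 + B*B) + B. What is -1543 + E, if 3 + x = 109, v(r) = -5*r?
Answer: 1849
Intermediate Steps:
x = 106 (x = -3 + 109 = 106)
t(B) = B + 2*B**2 (t(B) = (B**2 + B**2) + B = 2*B**2 + B = B + 2*B**2)
E = 3392 (E = 106*(3*(1 + 2*3) + (-4 + 1*(-5*(-3)))) = 106*(3*(1 + 6) + (-4 + 1*15)) = 106*(3*7 + (-4 + 15)) = 106*(21 + 11) = 106*32 = 3392)
-1543 + E = -1543 + 3392 = 1849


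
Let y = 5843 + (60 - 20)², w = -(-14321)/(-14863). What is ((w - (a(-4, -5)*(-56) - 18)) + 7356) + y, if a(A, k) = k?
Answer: 216049110/14863 ≈ 14536.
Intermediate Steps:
w = -14321/14863 (w = -(-14321)*(-1)/14863 = -1*14321/14863 = -14321/14863 ≈ -0.96353)
y = 7443 (y = 5843 + 40² = 5843 + 1600 = 7443)
((w - (a(-4, -5)*(-56) - 18)) + 7356) + y = ((-14321/14863 - (-5*(-56) - 18)) + 7356) + 7443 = ((-14321/14863 - (280 - 18)) + 7356) + 7443 = ((-14321/14863 - 1*262) + 7356) + 7443 = ((-14321/14863 - 262) + 7356) + 7443 = (-3908427/14863 + 7356) + 7443 = 105423801/14863 + 7443 = 216049110/14863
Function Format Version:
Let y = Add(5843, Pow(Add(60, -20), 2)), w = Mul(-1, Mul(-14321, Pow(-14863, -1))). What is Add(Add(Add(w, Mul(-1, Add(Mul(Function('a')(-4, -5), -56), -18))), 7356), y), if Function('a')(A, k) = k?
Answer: Rational(216049110, 14863) ≈ 14536.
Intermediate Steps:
w = Rational(-14321, 14863) (w = Mul(-1, Mul(-14321, Rational(-1, 14863))) = Mul(-1, Rational(14321, 14863)) = Rational(-14321, 14863) ≈ -0.96353)
y = 7443 (y = Add(5843, Pow(40, 2)) = Add(5843, 1600) = 7443)
Add(Add(Add(w, Mul(-1, Add(Mul(Function('a')(-4, -5), -56), -18))), 7356), y) = Add(Add(Add(Rational(-14321, 14863), Mul(-1, Add(Mul(-5, -56), -18))), 7356), 7443) = Add(Add(Add(Rational(-14321, 14863), Mul(-1, Add(280, -18))), 7356), 7443) = Add(Add(Add(Rational(-14321, 14863), Mul(-1, 262)), 7356), 7443) = Add(Add(Add(Rational(-14321, 14863), -262), 7356), 7443) = Add(Add(Rational(-3908427, 14863), 7356), 7443) = Add(Rational(105423801, 14863), 7443) = Rational(216049110, 14863)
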